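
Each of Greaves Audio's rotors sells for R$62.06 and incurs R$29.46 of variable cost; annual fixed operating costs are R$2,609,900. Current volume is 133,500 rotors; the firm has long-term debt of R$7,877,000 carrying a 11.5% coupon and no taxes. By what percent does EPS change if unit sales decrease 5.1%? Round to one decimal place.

At 133,500 units, contribution = 133,500 × R$32.60 = R$4,352,100.00.
Subtracting fixed costs: EBIT = R$4,352,100.00 − R$2,609,900 = R$1,742,200.00.
After interest of R$905,855.00, pre-tax earnings = R$836,345.00.
DCL = total CM / (EBIT − I) = R$4,352,100.00 / R$836,345.00 = 5.2037.
EPS therefore changes by 5.2037 × (-5.1%) = -26.5%.

-26.5%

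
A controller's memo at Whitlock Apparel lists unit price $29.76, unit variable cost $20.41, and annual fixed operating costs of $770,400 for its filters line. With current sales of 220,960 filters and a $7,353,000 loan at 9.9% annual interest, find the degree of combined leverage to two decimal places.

Contribution at this volume is 220,960 × $9.35 = $2,065,976.00.
EBIT = $2,065,976.00 − $770,400 = $1,295,576.00. Interest = $727,947.00.
DOL = $2,065,976.00 ÷ $1,295,576.00 = 1.5946; DFL = $1,295,576.00 ÷ $567,629.00 = 2.2824.
DCL = DOL × DFL = 1.5946 × 2.2824 = 3.6395.

3.64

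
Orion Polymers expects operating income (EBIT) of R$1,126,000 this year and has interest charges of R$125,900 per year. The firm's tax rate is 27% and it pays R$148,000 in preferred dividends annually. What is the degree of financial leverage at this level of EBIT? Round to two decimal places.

1.41

Annual interest charges come to R$125,900.00.
Pre-tax preferred-dividend burden = R$148,000 ÷ (1 − 0.27) = R$202,739.73.
DFL = EBIT ÷ [EBIT − I − D_p/(1−t)] = R$1,126,000 ÷ [R$1,126,000 − R$125,900.00 − R$202,739.73] = R$1,126,000 ÷ R$797,360.27 = 1.4122.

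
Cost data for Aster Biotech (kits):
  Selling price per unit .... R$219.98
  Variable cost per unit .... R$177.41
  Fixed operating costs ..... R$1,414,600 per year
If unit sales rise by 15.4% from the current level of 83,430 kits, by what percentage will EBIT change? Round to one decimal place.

+25.6%

Total contribution margin = 83,430 × R$42.57 = R$3,551,615.10.
Subtracting fixed costs: EBIT = R$3,551,615.10 − R$1,414,600 = R$2,137,015.10.
So DOL = total CM / EBIT = R$3,551,615.10 / R$2,137,015.10 = 1.6620.
%ΔEBIT = DOL × %ΔSales = 1.6620 × +15.4% = +25.6%.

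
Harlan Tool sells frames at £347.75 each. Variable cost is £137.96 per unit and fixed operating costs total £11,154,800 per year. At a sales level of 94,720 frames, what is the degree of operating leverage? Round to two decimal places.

Contribution at this volume is 94,720 × £209.79 = £19,871,308.80.
Subtracting fixed costs: EBIT = £19,871,308.80 − £11,154,800 = £8,716,508.80.
So DOL = total CM / EBIT = £19,871,308.80 / £8,716,508.80 = 2.2797.

2.28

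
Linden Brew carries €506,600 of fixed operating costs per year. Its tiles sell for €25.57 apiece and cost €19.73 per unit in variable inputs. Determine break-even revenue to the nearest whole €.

CM per unit = €25.57 − €19.73 = €5.84; CM ratio = €5.84 / €25.57 = 0.2284.
Break-even revenue = fixed costs × price ÷ CM = €506,600 × €25.57 ÷ €5.84 = €2,218,110.

€2,218,110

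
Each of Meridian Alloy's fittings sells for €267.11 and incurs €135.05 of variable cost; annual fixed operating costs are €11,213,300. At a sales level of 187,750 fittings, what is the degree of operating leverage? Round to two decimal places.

1.83

At 187,750 units, contribution = 187,750 × €132.06 = €24,794,265.00.
EBIT = €24,794,265.00 − €11,213,300 = €13,580,965.00.
DOL = contribution ÷ EBIT = €24,794,265.00 ÷ €13,580,965.00 = 1.8257.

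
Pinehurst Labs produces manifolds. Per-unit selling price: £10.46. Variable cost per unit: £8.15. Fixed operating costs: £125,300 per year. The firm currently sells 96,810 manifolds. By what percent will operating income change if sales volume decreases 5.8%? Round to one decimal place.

-13.2%

At 96,810 units, contribution = 96,810 × £2.31 = £223,631.10.
EBIT = £223,631.10 − £125,300 = £98,331.10.
Degree of operating leverage = £223,631.10 / £98,331.10 = 2.2743.
%ΔEBIT = DOL × %ΔSales = 2.2743 × -5.8% = -13.2%.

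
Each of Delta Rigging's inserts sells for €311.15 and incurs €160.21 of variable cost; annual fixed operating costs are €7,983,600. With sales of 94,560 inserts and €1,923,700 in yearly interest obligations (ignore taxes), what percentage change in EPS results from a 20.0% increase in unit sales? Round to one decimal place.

+65.4%

Total contribution margin = 94,560 × €150.94 = €14,272,886.40.
Operating income = contribution − fixed costs = €14,272,886.40 − €7,983,600 = €6,289,286.40.
Interest = €1,923,700.00, so EBIT − I = €4,365,586.40.
DCL = total CM / (EBIT − I) = €14,272,886.40 / €4,365,586.40 = 3.2694.
%ΔEPS = DCL × %ΔSales = 3.2694 × +20.0% = +65.4%.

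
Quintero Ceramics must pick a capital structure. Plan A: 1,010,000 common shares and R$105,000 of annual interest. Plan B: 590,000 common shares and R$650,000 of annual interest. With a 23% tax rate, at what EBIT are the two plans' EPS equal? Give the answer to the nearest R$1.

R$1,415,595

Set EPS_A = EPS_B: (EBIT − R$105,000)(1 − 0.23) ÷ 1,010,000 = (EBIT − R$650,000)(1 − 0.23) ÷ 590,000.
The (1 − t) factor cancels: (EBIT − 105,000) × 590,000 = (EBIT − 650,000) × 1,010,000.
Solving, EBIT = (650,000·1,010,000 − 105,000·590,000) / (1,010,000 − 590,000) = 594,550,000,000 / 420,000 = 1,415,595.24.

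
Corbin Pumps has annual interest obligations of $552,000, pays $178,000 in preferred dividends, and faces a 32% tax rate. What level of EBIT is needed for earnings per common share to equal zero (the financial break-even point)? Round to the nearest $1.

$813,765

Grossing the preferred dividend up to pre-tax terms: $178,000 / (1 − 0.32) = $261,764.71.
EPS = 0 when EBIT covers interest plus the pre-tax preferred burden: $552,000 + $261,764.71 = $813,764.71.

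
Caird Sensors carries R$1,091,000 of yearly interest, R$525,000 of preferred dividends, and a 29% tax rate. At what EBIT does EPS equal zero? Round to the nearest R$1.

R$1,830,437

Preferred dividends are paid after tax, so their pre-tax equivalent is R$525,000 ÷ (1 − 0.29) = R$739,436.62.
Financial break-even EBIT = interest + D_p ÷ (1 − t) = R$1,091,000 + R$739,436.62 = R$1,830,436.62.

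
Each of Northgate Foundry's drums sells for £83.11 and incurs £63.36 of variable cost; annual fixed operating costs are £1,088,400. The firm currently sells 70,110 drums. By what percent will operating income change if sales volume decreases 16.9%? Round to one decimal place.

At 70,110 units, contribution = 70,110 × £19.75 = £1,384,672.50.
Operating income = contribution − fixed costs = £1,384,672.50 − £1,088,400 = £296,272.50.
DOL = contribution ÷ EBIT = £1,384,672.50 ÷ £296,272.50 = 4.6736.
So EBIT moves 4.6736 × (-16.9%) = -79.0%.

-79.0%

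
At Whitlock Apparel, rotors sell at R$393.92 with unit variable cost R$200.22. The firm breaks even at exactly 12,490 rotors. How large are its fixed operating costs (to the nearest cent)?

Each unit contributes R$393.92 − R$200.22 = R$193.70.
Since BE = FC / CM, FC = 12,490 × R$193.70 = R$2,419,313.00.

R$2,419,313.00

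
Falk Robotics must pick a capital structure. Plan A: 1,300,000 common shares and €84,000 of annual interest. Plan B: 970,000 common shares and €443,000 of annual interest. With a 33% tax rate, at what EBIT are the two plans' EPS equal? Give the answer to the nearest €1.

Set EPS_A = EPS_B: (EBIT − €84,000)(1 − 0.33) ÷ 1,300,000 = (EBIT − €443,000)(1 − 0.33) ÷ 970,000.
The (1 − t) factor cancels: (EBIT − 84,000) × 970,000 = (EBIT − 443,000) × 1,300,000.
EBIT × (1,300,000 − 970,000) = 443,000 × 1,300,000 − 84,000 × 970,000 = 494,420,000,000, so EBIT = 494,420,000,000 ÷ 330,000 = 1,498,242.42.

€1,498,242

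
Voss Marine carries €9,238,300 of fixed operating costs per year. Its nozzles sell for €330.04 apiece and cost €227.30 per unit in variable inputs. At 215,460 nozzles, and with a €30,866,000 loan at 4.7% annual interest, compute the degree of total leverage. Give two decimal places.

Contribution at this volume is 215,460 × €102.74 = €22,136,360.40.
Subtracting fixed costs: EBIT = €22,136,360.40 − €9,238,300 = €12,898,060.40. Interest = €1,450,702.00.
DOL = €22,136,360.40 ÷ €12,898,060.40 = 1.7163; DFL = €12,898,060.40 ÷ €11,447,358.40 = 1.1267.
DCL = DOL × DFL = 1.7163 × 1.1267 = 1.9338.

1.93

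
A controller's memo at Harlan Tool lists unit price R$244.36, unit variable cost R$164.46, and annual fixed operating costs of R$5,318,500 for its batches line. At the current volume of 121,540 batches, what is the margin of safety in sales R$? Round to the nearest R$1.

Unit CM = price − variable cost = R$244.36 − R$164.46 = R$79.90. Break-even units = R$5,318,500 ÷ R$79.90 = 66,564.46; break-even revenue = 66,564.46 × R$244.36 = R$16,265,690.36.
Actual sales revenue = 121,540 × R$244.36 = R$29,699,514.40.
Margin of safety = R$29,699,514.40 − R$16,265,690.36 = R$13,433,824.

R$13,433,824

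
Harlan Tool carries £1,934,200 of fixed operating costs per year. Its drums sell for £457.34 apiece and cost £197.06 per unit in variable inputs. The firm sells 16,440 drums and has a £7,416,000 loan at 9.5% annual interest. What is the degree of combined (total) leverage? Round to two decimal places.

2.61

At 16,440 units, contribution = 16,440 × £260.28 = £4,279,003.20.
Operating income = contribution − fixed costs = £4,279,003.20 − £1,934,200 = £2,344,803.20. Interest = £704,520.00, so EBIT − I = £1,640,283.20.
DCL = contribution ÷ (EBIT − I) = £4,279,003.20 ÷ £1,640,283.20 = 2.6087.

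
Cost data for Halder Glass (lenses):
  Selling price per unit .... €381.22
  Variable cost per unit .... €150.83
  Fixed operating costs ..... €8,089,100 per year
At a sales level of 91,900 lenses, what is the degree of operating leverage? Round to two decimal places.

At 91,900 units, contribution = 91,900 × €230.39 = €21,172,841.00.
Subtracting fixed costs: EBIT = €21,172,841.00 − €8,089,100 = €13,083,741.00.
So DOL = total CM / EBIT = €21,172,841.00 / €13,083,741.00 = 1.6183.

1.62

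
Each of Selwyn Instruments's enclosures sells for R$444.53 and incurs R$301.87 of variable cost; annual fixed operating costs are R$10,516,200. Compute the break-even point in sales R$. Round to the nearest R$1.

Contribution margin per unit = R$444.53 − R$301.87 = R$142.66, a CM ratio of R$142.66 ÷ R$444.53 = 0.3209.
Break-even sales = FC ÷ CM ratio = R$10,516,200 × R$444.53 / R$142.66 = R$32,768,585.

R$32,768,585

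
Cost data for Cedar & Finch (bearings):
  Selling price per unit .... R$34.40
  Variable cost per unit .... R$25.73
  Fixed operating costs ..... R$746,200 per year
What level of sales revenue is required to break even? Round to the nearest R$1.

R$2,960,701

Contribution margin per unit = R$34.40 − R$25.73 = R$8.67, a CM ratio of R$8.67 ÷ R$34.40 = 0.2520.
Break-even sales = FC ÷ CM ratio = R$746,200 × R$34.40 / R$8.67 = R$2,960,701.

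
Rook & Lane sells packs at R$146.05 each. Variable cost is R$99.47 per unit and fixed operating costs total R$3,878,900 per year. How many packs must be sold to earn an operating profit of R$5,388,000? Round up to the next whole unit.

198,946 packs

Each unit contributes R$146.05 − R$99.47 = R$46.58.
Required volume = (fixed costs + target profit) ÷ CM = (R$3,878,900 + R$5,388,000) ÷ R$46.58 = 198,945.90, so 198,946 packs.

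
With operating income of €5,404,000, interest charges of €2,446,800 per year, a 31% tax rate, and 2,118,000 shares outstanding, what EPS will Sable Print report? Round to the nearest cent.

€0.96

Pre-tax income = €5,404,000 − €2,446,800.00 = €2,957,200.00.
Net income = €2,957,200.00 × (1 − 0.31) = €2,040,468.00.
Per share: €2,040,468.00 / 2,118,000 shares = €0.96.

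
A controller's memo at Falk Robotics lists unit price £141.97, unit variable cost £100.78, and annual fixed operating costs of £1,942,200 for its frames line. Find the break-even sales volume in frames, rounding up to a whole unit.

Each unit contributes £141.97 − £100.78 = £41.19.
Break-even Q = £1,942,200 / £41.19 = 47,152.22 → 47,153 frames.

47,153 frames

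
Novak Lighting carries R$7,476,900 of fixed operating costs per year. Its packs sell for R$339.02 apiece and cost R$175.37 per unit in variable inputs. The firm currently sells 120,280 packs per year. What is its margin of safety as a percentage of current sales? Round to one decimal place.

62.0%

Contribution margin per unit = R$339.02 − R$175.37 = R$163.65. Break-even units = R$7,476,900 ÷ R$163.65 = 45,688.36; break-even revenue = 45,688.36 × R$339.02 = R$15,489,267.57.
Actual sales revenue = 120,280 × R$339.02 = R$40,777,325.60.
Margin of safety = (R$40,777,325.60 − R$15,489,267.57) ÷ R$40,777,325.60 = 62.0%.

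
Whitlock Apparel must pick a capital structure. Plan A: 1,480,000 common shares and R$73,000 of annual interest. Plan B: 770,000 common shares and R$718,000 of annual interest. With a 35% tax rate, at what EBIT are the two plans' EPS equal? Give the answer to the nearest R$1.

Set EPS_A = EPS_B: (EBIT − R$73,000)(1 − 0.35) ÷ 1,480,000 = (EBIT − R$718,000)(1 − 0.35) ÷ 770,000.
The (1 − t) factor cancels: (EBIT − 73,000) × 770,000 = (EBIT − 718,000) × 1,480,000.
Solving, EBIT = (718,000·1,480,000 − 73,000·770,000) / (1,480,000 − 770,000) = 1,006,430,000,000 / 710,000 = 1,417,507.04.

R$1,417,507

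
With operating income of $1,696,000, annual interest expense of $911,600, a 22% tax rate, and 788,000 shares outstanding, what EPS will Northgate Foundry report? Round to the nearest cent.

$0.78

Pre-tax income = $1,696,000 − $911,600.00 = $784,400.00.
After tax at 22%: net income = $784,400.00 × 0.78 = $611,832.00.
Per share: $611,832.00 / 788,000 shares = $0.78.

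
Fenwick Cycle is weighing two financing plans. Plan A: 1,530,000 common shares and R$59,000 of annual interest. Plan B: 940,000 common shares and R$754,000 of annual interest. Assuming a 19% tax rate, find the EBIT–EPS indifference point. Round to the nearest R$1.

At indifference, (EBIT − 59,000)(1 − t)/1,530,000 = (EBIT − 754,000)(1 − t)/940,000.
The (1 − t) factor cancels: (EBIT − 59,000) × 940,000 = (EBIT − 754,000) × 1,530,000.
EBIT × (1,530,000 − 940,000) = 754,000 × 1,530,000 − 59,000 × 940,000 = 1,098,160,000,000, so EBIT = 1,098,160,000,000 ÷ 590,000 = 1,861,288.14.

R$1,861,288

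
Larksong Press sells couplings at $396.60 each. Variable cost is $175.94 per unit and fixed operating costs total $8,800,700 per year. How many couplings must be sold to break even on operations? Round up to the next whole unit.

39,884 couplings

Contribution margin per unit = $396.60 − $175.94 = $220.66.
Break-even Q = $8,800,700 / $220.66 = 39,883.53 → 39,884 couplings.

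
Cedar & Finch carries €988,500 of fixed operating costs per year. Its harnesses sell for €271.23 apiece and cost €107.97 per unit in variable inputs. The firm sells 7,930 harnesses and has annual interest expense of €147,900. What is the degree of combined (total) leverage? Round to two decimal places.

8.18

Contribution at this volume is 7,930 × €163.26 = €1,294,651.80.
Operating income = contribution − fixed costs = €1,294,651.80 − €988,500 = €306,151.80. Interest = €147,900.00, so EBIT − I = €158,251.80.
DCL = contribution ÷ (EBIT − I) = €1,294,651.80 ÷ €158,251.80 = 8.1810.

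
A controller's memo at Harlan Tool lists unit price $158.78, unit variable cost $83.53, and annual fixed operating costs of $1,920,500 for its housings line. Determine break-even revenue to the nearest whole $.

$4,052,319

CM per unit = $158.78 − $83.53 = $75.25; CM ratio = $75.25 / $158.78 = 0.4739.
Break-even revenue = fixed costs × price ÷ CM = $1,920,500 × $158.78 ÷ $75.25 = $4,052,319.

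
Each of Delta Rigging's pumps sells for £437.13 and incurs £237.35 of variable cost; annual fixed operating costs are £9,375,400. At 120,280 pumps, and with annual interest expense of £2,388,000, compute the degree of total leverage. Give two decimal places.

Total contribution margin = 120,280 × £199.78 = £24,029,538.40.
Operating income = contribution − fixed costs = £24,029,538.40 − £9,375,400 = £14,654,138.40. Interest = £2,388,000.00.
DOL = £24,029,538.40 ÷ £14,654,138.40 = 1.6398; DFL = £14,654,138.40 ÷ £12,266,138.40 = 1.1947.
DCL = DOL × DFL = 1.6398 × 1.1947 = 1.9591.

1.96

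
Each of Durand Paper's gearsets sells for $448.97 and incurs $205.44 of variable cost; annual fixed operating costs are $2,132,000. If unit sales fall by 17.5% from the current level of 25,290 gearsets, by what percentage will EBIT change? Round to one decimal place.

-26.8%

Contribution at this volume is 25,290 × $243.53 = $6,158,873.70.
Subtracting fixed costs: EBIT = $6,158,873.70 − $2,132,000 = $4,026,873.70.
Degree of operating leverage = $6,158,873.70 / $4,026,873.70 = 1.5294.
%ΔEBIT = DOL × %ΔSales = 1.5294 × -17.5% = -26.8%.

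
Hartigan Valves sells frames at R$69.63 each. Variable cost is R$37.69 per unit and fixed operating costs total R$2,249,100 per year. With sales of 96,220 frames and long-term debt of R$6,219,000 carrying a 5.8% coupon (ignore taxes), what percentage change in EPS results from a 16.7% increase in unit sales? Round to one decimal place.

+110.7%

Total contribution margin = 96,220 × R$31.94 = R$3,073,266.80.
Subtracting fixed costs: EBIT = R$3,073,266.80 − R$2,249,100 = R$824,166.80.
Interest = R$360,702.00, so EBIT − I = R$463,464.80.
Degree of combined leverage = contribution ÷ (EBIT − I) = R$3,073,266.80 ÷ R$463,464.80 = 6.6311.
EPS therefore changes by 6.6311 × (+16.7%) = +110.7%.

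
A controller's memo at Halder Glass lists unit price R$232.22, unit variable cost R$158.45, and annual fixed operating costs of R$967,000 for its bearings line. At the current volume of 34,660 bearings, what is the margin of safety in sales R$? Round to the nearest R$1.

Contribution margin per unit = R$232.22 − R$158.45 = R$73.77. Break-even units = R$967,000 ÷ R$73.77 = 13,108.31; break-even revenue = 13,108.31 × R$232.22 = R$3,044,011.66.
Current sales = 34,660 × R$232.22 = R$8,048,745.20.
Margin of safety = R$8,048,745.20 − R$3,044,011.66 = R$5,004,734.

R$5,004,734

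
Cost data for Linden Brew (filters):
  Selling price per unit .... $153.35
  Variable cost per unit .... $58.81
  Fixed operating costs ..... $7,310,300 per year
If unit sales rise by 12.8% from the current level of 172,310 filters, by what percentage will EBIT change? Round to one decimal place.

Total contribution margin = 172,310 × $94.54 = $16,290,187.40.
Operating income = contribution − fixed costs = $16,290,187.40 − $7,310,300 = $8,979,887.40.
So DOL = total CM / EBIT = $16,290,187.40 / $8,979,887.40 = 1.8141.
%ΔEBIT = DOL × %ΔSales = 1.8141 × +12.8% = +23.2%.

+23.2%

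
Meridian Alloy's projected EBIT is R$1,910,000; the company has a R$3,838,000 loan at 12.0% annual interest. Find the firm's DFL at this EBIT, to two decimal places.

Interest = R$460,560.00.
DFL = EBIT ÷ (EBIT − I) = R$1,910,000 ÷ (R$1,910,000 − R$460,560.00) = R$1,910,000 ÷ R$1,449,440.00 = 1.3178.

1.32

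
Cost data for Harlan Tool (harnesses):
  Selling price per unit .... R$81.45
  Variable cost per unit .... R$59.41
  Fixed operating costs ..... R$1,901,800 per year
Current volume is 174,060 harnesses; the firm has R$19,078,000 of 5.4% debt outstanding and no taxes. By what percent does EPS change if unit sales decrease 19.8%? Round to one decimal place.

-84.0%

Total contribution margin = 174,060 × R$22.04 = R$3,836,282.40.
EBIT = R$3,836,282.40 − R$1,901,800 = R$1,934,482.40.
Interest = R$1,030,212.00, so EBIT − I = R$904,270.40.
DCL = total CM / (EBIT − I) = R$3,836,282.40 / R$904,270.40 = 4.2424.
EPS therefore changes by 4.2424 × (-19.8%) = -84.0%.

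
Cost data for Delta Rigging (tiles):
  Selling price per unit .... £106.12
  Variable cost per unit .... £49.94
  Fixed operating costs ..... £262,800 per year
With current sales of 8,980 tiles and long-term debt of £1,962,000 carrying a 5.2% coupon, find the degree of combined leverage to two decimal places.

At 8,980 units, contribution = 8,980 × £56.18 = £504,496.40.
EBIT = £504,496.40 − £262,800 = £241,696.40. Interest = £102,024.00, so EBIT − I = £139,672.40.
DCL = contribution ÷ (EBIT − I) = £504,496.40 ÷ £139,672.40 = 3.6120.

3.61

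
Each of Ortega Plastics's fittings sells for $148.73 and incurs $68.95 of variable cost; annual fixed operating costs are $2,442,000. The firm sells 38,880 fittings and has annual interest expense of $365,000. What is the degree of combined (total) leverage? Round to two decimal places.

10.52

At 38,880 units, contribution = 38,880 × $79.78 = $3,101,846.40.
Subtracting fixed costs: EBIT = $3,101,846.40 − $2,442,000 = $659,846.40. Interest = $365,000.00, so EBIT − I = $294,846.40.
DCL = contribution ÷ (EBIT − I) = $3,101,846.40 ÷ $294,846.40 = 10.5202.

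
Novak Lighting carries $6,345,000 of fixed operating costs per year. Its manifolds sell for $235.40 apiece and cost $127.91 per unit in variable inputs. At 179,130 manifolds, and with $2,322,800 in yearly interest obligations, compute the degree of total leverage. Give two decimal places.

1.82

Contribution at this volume is 179,130 × $107.49 = $19,254,683.70.
EBIT = $19,254,683.70 − $6,345,000 = $12,909,683.70. Interest = $2,322,800.00.
DOL = $19,254,683.70 ÷ $12,909,683.70 = 1.4915; DFL = $12,909,683.70 ÷ $10,586,883.70 = 1.2194.
DCL = DOL × DFL = 1.4915 × 1.2194 = 1.8187.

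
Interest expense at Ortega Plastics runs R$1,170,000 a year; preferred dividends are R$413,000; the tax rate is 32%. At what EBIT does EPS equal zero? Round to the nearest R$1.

R$1,777,353

Grossing the preferred dividend up to pre-tax terms: R$413,000 / (1 − 0.32) = R$607,352.94.
EPS = 0 when EBIT covers interest plus the pre-tax preferred burden: R$1,170,000 + R$607,352.94 = R$1,777,352.94.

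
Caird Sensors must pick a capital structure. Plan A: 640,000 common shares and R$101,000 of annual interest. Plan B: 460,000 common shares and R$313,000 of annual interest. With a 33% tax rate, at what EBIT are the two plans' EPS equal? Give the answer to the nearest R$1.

Set EPS_A = EPS_B: (EBIT − R$101,000)(1 − 0.33) ÷ 640,000 = (EBIT − R$313,000)(1 − 0.33) ÷ 460,000.
Cancelling (1 − t) and cross-multiplying: 460,000·(EBIT − 101,000) = 640,000·(EBIT − 313,000).
Solving, EBIT = (313,000·640,000 − 101,000·460,000) / (640,000 − 460,000) = 153,860,000,000 / 180,000 = 854,777.78.

R$854,778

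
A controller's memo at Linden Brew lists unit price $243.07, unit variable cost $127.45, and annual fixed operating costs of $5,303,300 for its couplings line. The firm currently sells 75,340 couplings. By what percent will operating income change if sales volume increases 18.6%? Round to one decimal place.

+47.5%

Contribution at this volume is 75,340 × $115.62 = $8,710,810.80.
EBIT = $8,710,810.80 − $5,303,300 = $3,407,510.80.
So DOL = total CM / EBIT = $8,710,810.80 / $3,407,510.80 = 2.5564.
%ΔEBIT = DOL × %ΔSales = 2.5564 × +18.6% = +47.5%.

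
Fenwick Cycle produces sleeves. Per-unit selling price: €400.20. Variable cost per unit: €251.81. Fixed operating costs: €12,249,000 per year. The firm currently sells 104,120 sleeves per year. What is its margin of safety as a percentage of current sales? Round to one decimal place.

Unit CM = price − variable cost = €400.20 − €251.81 = €148.39. Break-even units = €12,249,000 ÷ €148.39 = 82,545.99; break-even revenue = 82,545.99 × €400.20 = €33,034,906.66.
Current sales = 104,120 × €400.20 = €41,668,824.00.
Margin of safety = (€41,668,824.00 − €33,034,906.66) ÷ €41,668,824.00 = 20.7%.

20.7%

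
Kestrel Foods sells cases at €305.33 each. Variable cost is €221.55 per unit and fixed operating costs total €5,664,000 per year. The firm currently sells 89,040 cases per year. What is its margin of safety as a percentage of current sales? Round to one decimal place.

24.1%

Each unit contributes €305.33 − €221.55 = €83.78. Break-even units = €5,664,000 ÷ €83.78 = 67,605.63; break-even revenue = 67,605.63 × €305.33 = €20,642,028.17.
Current sales = 89,040 × €305.33 = €27,186,583.20.
Margin of safety = (€27,186,583.20 − €20,642,028.17) ÷ €27,186,583.20 = 24.1%.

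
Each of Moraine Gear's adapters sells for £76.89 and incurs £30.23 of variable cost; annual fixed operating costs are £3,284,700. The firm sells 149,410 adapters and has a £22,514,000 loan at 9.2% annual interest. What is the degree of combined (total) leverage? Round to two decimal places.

At 149,410 units, contribution = 149,410 × £46.66 = £6,971,470.60.
Subtracting fixed costs: EBIT = £6,971,470.60 − £3,284,700 = £3,686,770.60. Interest = £2,071,288.00.
DOL = £6,971,470.60 ÷ £3,686,770.60 = 1.8909; DFL = £3,686,770.60 ÷ £1,615,482.60 = 2.2821.
DCL = DOL × DFL = 1.8909 × 2.2821 = 4.3152.

4.32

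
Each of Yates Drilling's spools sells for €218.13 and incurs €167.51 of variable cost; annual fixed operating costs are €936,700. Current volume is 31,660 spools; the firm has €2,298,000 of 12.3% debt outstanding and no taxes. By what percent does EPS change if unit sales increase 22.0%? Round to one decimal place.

Contribution at this volume is 31,660 × €50.62 = €1,602,629.20.
Operating income = contribution − fixed costs = €1,602,629.20 − €936,700 = €665,929.20.
Interest = €282,654.00, so EBIT − I = €383,275.20.
DCL = total CM / (EBIT − I) = €1,602,629.20 / €383,275.20 = 4.1814.
EPS therefore changes by 4.1814 × (+22.0%) = +92.0%.

+92.0%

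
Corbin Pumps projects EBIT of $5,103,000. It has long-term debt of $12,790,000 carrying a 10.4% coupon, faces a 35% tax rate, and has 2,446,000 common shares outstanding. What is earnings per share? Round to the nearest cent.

Pre-tax income = $5,103,000 − $1,330,160.00 = $3,772,840.00.
After tax at 35%: net income = $3,772,840.00 × 0.65 = $2,452,346.00.
EPS = $2,452,346.00 ÷ 2,446,000 = $1.00.

$1.00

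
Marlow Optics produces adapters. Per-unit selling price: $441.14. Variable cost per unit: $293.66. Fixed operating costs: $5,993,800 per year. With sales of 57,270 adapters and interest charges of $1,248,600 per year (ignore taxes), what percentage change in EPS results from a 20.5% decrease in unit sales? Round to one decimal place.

-143.8%

Total contribution margin = 57,270 × $147.48 = $8,446,179.60.
EBIT = $8,446,179.60 − $5,993,800 = $2,452,379.60.
Interest = $1,248,600.00, so EBIT − I = $1,203,779.60.
DCL = total CM / (EBIT − I) = $8,446,179.60 / $1,203,779.60 = 7.0164.
EPS therefore changes by 7.0164 × (-20.5%) = -143.8%.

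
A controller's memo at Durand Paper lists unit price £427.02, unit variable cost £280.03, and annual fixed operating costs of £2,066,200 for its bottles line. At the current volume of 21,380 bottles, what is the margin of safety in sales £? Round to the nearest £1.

£3,127,179

Contribution margin per unit = £427.02 − £280.03 = £146.99. Break-even units = £2,066,200 ÷ £146.99 = 14,056.74; break-even revenue = 14,056.74 × £427.02 = £6,002,508.50.
Actual sales revenue = 21,380 × £427.02 = £9,129,687.60.
Margin of safety = £9,129,687.60 − £6,002,508.50 = £3,127,179.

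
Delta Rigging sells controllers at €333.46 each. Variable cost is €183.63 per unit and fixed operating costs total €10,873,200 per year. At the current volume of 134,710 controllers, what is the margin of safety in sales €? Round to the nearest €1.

€20,721,122

Unit CM = price − variable cost = €333.46 − €183.63 = €149.83. Break-even units = €10,873,200 ÷ €149.83 = 72,570.25; break-even revenue = 72,570.25 × €333.46 = €24,199,274.32.
Current sales = 134,710 × €333.46 = €44,920,396.60.
Margin of safety = €44,920,396.60 − €24,199,274.32 = €20,721,122.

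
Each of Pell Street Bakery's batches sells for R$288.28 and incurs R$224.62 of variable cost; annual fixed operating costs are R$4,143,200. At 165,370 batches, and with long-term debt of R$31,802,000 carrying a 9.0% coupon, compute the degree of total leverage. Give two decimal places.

2.99

At 165,370 units, contribution = 165,370 × R$63.66 = R$10,527,454.20.
Operating income = contribution − fixed costs = R$10,527,454.20 − R$4,143,200 = R$6,384,254.20. Interest = R$2,862,180.00, so EBIT − I = R$3,522,074.20.
Degree of total leverage = total CM / (EBIT − interest) = R$10,527,454.20 / R$3,522,074.20 = 2.9890.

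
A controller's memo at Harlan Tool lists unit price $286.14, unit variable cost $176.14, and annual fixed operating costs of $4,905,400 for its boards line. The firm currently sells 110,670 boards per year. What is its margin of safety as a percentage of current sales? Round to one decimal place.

59.7%

Contribution margin per unit = $286.14 − $176.14 = $110.00. Break-even units = $4,905,400 ÷ $110.00 = 44,594.55; break-even revenue = 44,594.55 × $286.14 = $12,760,283.24.
Current sales = 110,670 × $286.14 = $31,667,113.80.
Margin of safety = ($31,667,113.80 − $12,760,283.24) ÷ $31,667,113.80 = 59.7%.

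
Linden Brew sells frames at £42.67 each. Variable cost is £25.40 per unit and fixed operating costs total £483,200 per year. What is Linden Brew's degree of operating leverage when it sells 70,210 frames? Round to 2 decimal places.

Total contribution margin = 70,210 × £17.27 = £1,212,526.70.
Subtracting fixed costs: EBIT = £1,212,526.70 − £483,200 = £729,326.70.
Degree of operating leverage = £1,212,526.70 / £729,326.70 = 1.6625.

1.66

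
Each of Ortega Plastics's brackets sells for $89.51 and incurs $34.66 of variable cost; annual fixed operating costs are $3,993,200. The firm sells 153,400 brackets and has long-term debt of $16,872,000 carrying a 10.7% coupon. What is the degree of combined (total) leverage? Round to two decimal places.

3.22

At 153,400 units, contribution = 153,400 × $54.85 = $8,413,990.00.
EBIT = $8,413,990.00 − $3,993,200 = $4,420,790.00. Interest = $1,805,304.00.
DOL = $8,413,990.00 ÷ $4,420,790.00 = 1.9033; DFL = $4,420,790.00 ÷ $2,615,486.00 = 1.6902.
Combined leverage = 1.9033 × 1.6902 = 3.2170.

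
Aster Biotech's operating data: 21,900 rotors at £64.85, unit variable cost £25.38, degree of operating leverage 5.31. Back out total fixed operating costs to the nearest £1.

Contribution at this volume is 21,900 × £39.47 = £864,393.00.
DOL = contribution / EBIT, so EBIT = £864,393.00 / 5.31 = £162,785.88.
Fixed costs = CM − EBIT = £864,393.00 − £162,785.88 = £701,607.

£701,607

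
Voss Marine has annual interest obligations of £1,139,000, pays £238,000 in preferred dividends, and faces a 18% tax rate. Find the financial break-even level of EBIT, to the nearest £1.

£1,429,244

Preferred dividends are paid after tax, so their pre-tax equivalent is £238,000 ÷ (1 − 0.18) = £290,243.90.
Financial break-even EBIT = interest + D_p ÷ (1 − t) = £1,139,000 + £290,243.90 = £1,429,243.90.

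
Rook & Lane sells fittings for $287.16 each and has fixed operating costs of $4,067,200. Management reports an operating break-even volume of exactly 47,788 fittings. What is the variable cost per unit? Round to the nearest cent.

Contribution per unit must be FC / Q = $4,067,200 / 47,788 = $85.1092.
Variable cost per unit = $287.16 − $85.1092 = $202.05.

$202.05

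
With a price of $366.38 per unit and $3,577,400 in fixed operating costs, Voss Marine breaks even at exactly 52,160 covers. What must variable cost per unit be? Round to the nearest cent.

Contribution per unit must be FC / Q = $3,577,400 / 52,160 = $68.5851.
Variable cost per unit = $366.38 − $68.5851 = $297.79.

$297.79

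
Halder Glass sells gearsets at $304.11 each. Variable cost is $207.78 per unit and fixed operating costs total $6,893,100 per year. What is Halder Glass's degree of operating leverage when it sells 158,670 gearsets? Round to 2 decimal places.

1.82

Total contribution margin = 158,670 × $96.33 = $15,284,681.10.
Subtracting fixed costs: EBIT = $15,284,681.10 − $6,893,100 = $8,391,581.10.
DOL = contribution ÷ EBIT = $15,284,681.10 ÷ $8,391,581.10 = 1.8214.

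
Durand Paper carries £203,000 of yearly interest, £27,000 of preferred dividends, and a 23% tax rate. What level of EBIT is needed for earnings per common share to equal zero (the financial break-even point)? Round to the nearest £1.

Grossing the preferred dividend up to pre-tax terms: £27,000 / (1 − 0.23) = £35,064.94.
EPS = 0 when EBIT covers interest plus the pre-tax preferred burden: £203,000 + £35,064.94 = £238,064.94.

£238,065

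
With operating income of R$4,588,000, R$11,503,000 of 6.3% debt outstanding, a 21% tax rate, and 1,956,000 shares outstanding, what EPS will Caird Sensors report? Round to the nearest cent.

Pre-tax income = R$4,588,000 − R$724,689.00 = R$3,863,311.00.
After tax at 21%: net income = R$3,863,311.00 × 0.79 = R$3,052,015.69.
EPS = R$3,052,015.69 ÷ 1,956,000 = R$1.56.

R$1.56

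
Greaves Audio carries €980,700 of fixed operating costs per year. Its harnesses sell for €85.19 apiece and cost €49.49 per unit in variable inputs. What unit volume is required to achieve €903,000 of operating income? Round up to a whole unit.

Contribution margin per unit = €85.19 − €49.49 = €35.70.
Required volume = (fixed costs + target profit) ÷ CM = (€980,700 + €903,000) ÷ €35.70 = 52,764.71, so 52,765 harnesses.

52,765 harnesses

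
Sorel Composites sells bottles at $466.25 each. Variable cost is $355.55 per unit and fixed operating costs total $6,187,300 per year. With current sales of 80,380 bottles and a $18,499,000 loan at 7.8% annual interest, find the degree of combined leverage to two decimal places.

7.02

Total contribution margin = 80,380 × $110.70 = $8,898,066.00.
Operating income = contribution − fixed costs = $8,898,066.00 − $6,187,300 = $2,710,766.00. Interest = $1,442,922.00.
DOL = $8,898,066.00 ÷ $2,710,766.00 = 3.2825; DFL = $2,710,766.00 ÷ $1,267,844.00 = 2.1381.
Combined leverage = 3.2825 × 2.1381 = 7.0183.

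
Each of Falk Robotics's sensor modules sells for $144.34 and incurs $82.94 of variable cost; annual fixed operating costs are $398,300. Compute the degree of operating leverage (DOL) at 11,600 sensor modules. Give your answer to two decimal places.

At 11,600 units, contribution = 11,600 × $61.40 = $712,240.00.
Subtracting fixed costs: EBIT = $712,240.00 − $398,300 = $313,940.00.
So DOL = total CM / EBIT = $712,240.00 / $313,940.00 = 2.2687.

2.27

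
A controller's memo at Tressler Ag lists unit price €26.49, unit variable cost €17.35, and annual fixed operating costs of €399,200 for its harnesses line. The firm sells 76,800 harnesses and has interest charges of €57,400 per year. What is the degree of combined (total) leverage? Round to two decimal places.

2.86

Total contribution margin = 76,800 × €9.14 = €701,952.00.
Operating income = contribution − fixed costs = €701,952.00 − €399,200 = €302,752.00. Interest = €57,400.00, so EBIT − I = €245,352.00.
Degree of total leverage = total CM / (EBIT − interest) = €701,952.00 / €245,352.00 = 2.8610.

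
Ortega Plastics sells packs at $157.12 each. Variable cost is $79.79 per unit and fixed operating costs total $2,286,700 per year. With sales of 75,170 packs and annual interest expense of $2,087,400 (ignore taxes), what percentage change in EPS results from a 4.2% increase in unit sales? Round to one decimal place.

+17.0%

At 75,170 units, contribution = 75,170 × $77.33 = $5,812,896.10.
Subtracting fixed costs: EBIT = $5,812,896.10 − $2,286,700 = $3,526,196.10.
Interest = $2,087,400.00, so EBIT − I = $1,438,796.10.
DCL = total CM / (EBIT − I) = $5,812,896.10 / $1,438,796.10 = 4.0401.
EPS therefore changes by 4.0401 × (+4.2%) = +17.0%.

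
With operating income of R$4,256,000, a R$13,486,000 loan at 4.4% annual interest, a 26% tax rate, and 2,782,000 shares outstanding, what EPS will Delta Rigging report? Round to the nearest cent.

Interest = R$593,384.00, so EBT = R$4,256,000 − R$593,384.00 = R$3,662,616.00.
Net income = R$3,662,616.00 × (1 − 0.26) = R$2,710,335.84.
Per share: R$2,710,335.84 / 2,782,000 shares = R$0.97.

R$0.97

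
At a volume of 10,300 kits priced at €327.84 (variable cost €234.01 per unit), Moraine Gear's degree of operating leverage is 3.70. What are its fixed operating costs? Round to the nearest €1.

Contribution at this volume is 10,300 × €93.83 = €966,449.00.
Since DOL = CM ÷ EBIT, EBIT = €966,449.00 ÷ 3.70 = €261,202.43.
Fixed costs = CM − EBIT = €966,449.00 − €261,202.43 = €705,247.

€705,247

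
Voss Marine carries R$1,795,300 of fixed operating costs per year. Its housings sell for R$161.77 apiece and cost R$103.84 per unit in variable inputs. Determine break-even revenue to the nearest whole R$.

CM per unit = R$161.77 − R$103.84 = R$57.93; CM ratio = R$57.93 / R$161.77 = 0.3581.
Break-even sales = FC ÷ CM ratio = R$1,795,300 × R$161.77 / R$57.93 = R$5,013,390.

R$5,013,390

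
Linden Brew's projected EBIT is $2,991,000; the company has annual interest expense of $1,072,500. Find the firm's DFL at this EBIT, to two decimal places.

Interest = $1,072,500.00.
Degree of financial leverage = EBIT / (EBIT − interest) = $2,991,000 / $1,918,500.00 = 1.5590.

1.56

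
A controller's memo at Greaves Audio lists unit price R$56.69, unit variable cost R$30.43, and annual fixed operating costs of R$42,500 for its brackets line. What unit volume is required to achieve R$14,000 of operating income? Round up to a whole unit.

Each unit contributes R$56.69 − R$30.43 = R$26.26.
Units = (FC + target) / CM = (R$42,500 + R$14,000) / R$26.26 = 2,151.56, so 2,152 brackets.

2,152 brackets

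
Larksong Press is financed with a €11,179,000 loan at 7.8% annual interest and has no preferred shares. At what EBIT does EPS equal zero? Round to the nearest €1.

Annual interest = 7.8% × €11,179,000 = €871,962.00.
Without preferred stock the financial break-even is simply EBIT = interest = €871,962.00.

€871,962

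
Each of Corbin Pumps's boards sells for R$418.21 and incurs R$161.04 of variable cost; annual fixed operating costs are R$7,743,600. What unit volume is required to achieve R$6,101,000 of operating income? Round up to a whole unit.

Contribution margin per unit = R$418.21 − R$161.04 = R$257.17.
Required volume = (fixed costs + target profit) ÷ CM = (R$7,743,600 + R$6,101,000) ÷ R$257.17 = 53,834.43, so 53,835 boards.

53,835 boards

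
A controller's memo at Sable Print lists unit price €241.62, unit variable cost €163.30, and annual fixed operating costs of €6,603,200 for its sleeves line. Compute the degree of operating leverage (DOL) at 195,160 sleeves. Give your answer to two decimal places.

1.76

At 195,160 units, contribution = 195,160 × €78.32 = €15,284,931.20.
Operating income = contribution − fixed costs = €15,284,931.20 − €6,603,200 = €8,681,731.20.
DOL = contribution ÷ EBIT = €15,284,931.20 ÷ €8,681,731.20 = 1.7606.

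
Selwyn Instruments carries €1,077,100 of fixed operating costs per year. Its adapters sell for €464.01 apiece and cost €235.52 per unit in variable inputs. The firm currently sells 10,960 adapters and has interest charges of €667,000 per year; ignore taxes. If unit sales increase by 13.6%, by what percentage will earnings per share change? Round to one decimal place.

+44.8%

At 10,960 units, contribution = 10,960 × €228.49 = €2,504,250.40.
Subtracting fixed costs: EBIT = €2,504,250.40 − €1,077,100 = €1,427,150.40.
Interest = €667,000.00, so EBIT − I = €760,150.40.
DCL = total CM / (EBIT − I) = €2,504,250.40 / €760,150.40 = 3.2944.
EPS therefore changes by 3.2944 × (+13.6%) = +44.8%.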